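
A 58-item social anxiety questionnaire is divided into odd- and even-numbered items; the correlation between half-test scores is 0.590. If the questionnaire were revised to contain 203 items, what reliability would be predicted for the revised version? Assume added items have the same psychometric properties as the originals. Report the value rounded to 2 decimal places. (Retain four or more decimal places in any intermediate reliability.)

Full-test reliability from the split-half r: r_full = 2(0.590)/(1 + 0.590) = 0.7421
Length factor from 58 to 203 items: n = 203/58 = 3.5000
r_new = n·r_full / (1 + (n − 1)·r_full) = 2.5974 / 2.8552 ≈ 0.9097

0.91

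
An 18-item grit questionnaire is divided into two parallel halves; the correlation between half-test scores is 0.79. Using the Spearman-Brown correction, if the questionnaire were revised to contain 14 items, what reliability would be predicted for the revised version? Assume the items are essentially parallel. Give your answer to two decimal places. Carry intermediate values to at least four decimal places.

0.85

First correct the split-half correlation to full-test reliability: r_full = 2 × 0.79 / (1 + 0.79) ≈ 0.8827
Then adjust to 14 items: n = 14/18 = 0.7778
r_new = n·r_full / (1 + (n − 1)·r_full) = 0.6866 / 0.8039 ≈ 0.8541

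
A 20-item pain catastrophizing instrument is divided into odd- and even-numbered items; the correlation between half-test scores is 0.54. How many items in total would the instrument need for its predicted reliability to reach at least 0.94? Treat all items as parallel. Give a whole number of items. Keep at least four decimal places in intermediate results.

134

r_full = 2(0.54)/(1 + 0.54) = 0.7013
Solve Spearman-Brown for n: n = 0.94(1 − 0.7013) / [0.7013(1 − 0.94)] = 6.6728
Required items = 6.6728 × 20 = 133.46, so 134 items.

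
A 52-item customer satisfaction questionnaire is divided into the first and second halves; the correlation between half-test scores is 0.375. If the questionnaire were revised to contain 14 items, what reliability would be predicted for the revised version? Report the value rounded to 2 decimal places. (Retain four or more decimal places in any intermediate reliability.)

Spearman-Brown correction (n = 2): r_full = 2·0.375/(1 + 0.375) = 0.5455
Then adjust to 14 items: n = 14/52 = 0.2692
r_new = n·r_full / (1 + (n − 1)·r_full) = 0.1468 / 0.6013 ≈ 0.2441

0.24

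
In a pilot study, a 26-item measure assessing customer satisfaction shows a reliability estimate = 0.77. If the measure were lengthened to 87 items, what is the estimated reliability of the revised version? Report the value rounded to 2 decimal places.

0.92

The new length is 87/26 = 3.3462 times the old.
Apply the Spearman-Brown prophecy formula, r' = nr / [1 + (n − 1)r]:
r_new = (3.3462 × 0.77) / (1 + (3.3462 − 1) × 0.77)
     = 2.5766 / 2.8066 = 0.9181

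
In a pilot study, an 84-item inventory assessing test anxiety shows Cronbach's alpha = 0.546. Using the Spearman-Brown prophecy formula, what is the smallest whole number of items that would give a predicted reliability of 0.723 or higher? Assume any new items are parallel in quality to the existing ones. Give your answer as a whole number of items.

n = 0.723(1 − 0.546) / [0.546(1 − 0.723)]
n = 0.328242 / 0.151242 ≈ 2.1703
2.1703 × 84 = 182.31 → 183 items

183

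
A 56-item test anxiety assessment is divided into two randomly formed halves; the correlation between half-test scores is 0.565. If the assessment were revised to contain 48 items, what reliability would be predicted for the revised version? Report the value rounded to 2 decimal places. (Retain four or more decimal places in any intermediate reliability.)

Full-test reliability from the split-half r: r_full = 2(0.565)/(1 + 0.565) = 0.7220
Length factor from 56 to 48 items: n = 48/56 = 0.8571
r_new = n·r_full / (1 + (n − 1)·r_full) = 0.6188 / 0.8968 ≈ 0.6900

0.69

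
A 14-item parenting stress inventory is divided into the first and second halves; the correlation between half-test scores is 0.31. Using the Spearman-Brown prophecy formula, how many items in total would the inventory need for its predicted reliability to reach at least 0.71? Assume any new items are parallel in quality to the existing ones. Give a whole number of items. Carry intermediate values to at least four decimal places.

39

Corrected full-test reliability: r_full = 2 × 0.31 / (1 + 0.31) ≈ 0.4733
n = r_tgt(1 − r_full) / [r_full(1 − r_tgt)] = 0.71 × 0.5267 / (0.4733 × 0.29) ≈ 2.7245
Items = 2.7245 × 14 ≈ 38.14 → 39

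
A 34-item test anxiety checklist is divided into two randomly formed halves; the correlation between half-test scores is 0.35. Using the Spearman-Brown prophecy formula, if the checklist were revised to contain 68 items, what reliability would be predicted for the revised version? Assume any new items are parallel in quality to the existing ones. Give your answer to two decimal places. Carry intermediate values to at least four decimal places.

0.68

Full-test reliability from the split-half r: r_full = 2(0.35)/(1 + 0.35) = 0.5185
Length factor from 34 to 68 items: n = 68/34 = 2.0000
r_new = n·r_full / (1 + (n − 1)·r_full) = 1.0370 / 1.5185 ≈ 0.6829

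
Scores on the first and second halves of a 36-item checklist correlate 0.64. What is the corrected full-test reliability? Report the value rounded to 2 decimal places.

0.78

Apply the Spearman-Brown correction with n = 2:
r_full = 2(0.64) / (1 + 0.64)
r_full = 1.2800 / 1.6400 ≈ 0.7805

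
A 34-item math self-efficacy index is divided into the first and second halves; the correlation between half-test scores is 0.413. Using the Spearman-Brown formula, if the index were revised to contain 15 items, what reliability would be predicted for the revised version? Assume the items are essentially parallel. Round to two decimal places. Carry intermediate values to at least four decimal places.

Spearman-Brown correction (n = 2): r_full = 2·0.413/(1 + 0.413) = 0.5846
Then adjust to 15 items: n = 15/34 = 0.4412
r_new = n·r_full / (1 + (n − 1)·r_full) = 0.2579 / 0.6733 ≈ 0.3830

0.38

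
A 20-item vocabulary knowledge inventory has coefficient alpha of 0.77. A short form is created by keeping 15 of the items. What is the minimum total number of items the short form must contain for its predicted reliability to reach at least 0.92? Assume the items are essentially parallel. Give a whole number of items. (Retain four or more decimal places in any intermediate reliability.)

Short-form reliability: n = 15/20 = 0.7500; r_15 = n·r/(1+(n−1)r) ≈ 0.7152
Then solve for n' with r_old = 0.7152, r_target = 0.92: n' = 0.92(1 − 0.7152)/[0.7152(1 − 0.92)] = 4.5794
Total items = 4.5794 × 15 = 68.69, rounded up to 69.

69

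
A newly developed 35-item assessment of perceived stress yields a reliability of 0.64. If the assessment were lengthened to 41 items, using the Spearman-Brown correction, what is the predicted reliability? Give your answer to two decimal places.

0.68

The new length is 41/35 = 1.1714 times the old.
r_new = 1.1714·0.64 / [1 + (1.1714 − 1)·0.64]
r_new = 0.7497 / 1.1097 ≈ 0.6756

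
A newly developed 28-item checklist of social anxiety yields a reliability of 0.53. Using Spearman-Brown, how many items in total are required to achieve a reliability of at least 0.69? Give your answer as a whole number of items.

n = 0.69(1 − 0.53) / [0.53(1 − 0.69)]
n = 0.3243 / 0.1643 ≈ 1.9738
Items needed = n × 28 = 1.9738 × 28 ≈ 55.27 → round up to 56

56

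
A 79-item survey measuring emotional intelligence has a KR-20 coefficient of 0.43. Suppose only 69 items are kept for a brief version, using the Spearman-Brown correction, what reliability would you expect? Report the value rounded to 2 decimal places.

0.40

The new length is 69/79 = 0.8734 times the old.
Apply the Spearman-Brown prophecy formula, r' = nr / [1 + (n − 1)r]:
r_new = 0.8734·0.43 / [1 + (0.8734 − 1)·0.43]
r_new = 0.3756 / 0.9456 ≈ 0.3972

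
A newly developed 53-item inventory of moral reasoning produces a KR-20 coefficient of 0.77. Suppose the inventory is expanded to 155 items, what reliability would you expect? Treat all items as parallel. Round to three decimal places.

0.907

Length ratio n = 155/53 = 2.9245
Spearman-Brown: r_new = n·r / (1 + (n − 1)·r)
r_new = (2.9245 × 0.77) / (1 + (2.9245 − 1) × 0.77)
     = 2.2519 / 2.4819 = 0.9073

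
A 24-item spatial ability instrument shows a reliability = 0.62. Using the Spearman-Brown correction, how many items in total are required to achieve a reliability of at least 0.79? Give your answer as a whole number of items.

56

Spearman-Brown solved for the length factor n:
n = r*(1 − r) / [ r (1 − r*) ]
n = 0.79(1 − 0.62) / [0.62(1 − 0.79)]
n = 0.3002 / 0.1302 ≈ 2.3057
So the test needs 2.3057 × 24 ≈ 55.34 items; rounding up, 56.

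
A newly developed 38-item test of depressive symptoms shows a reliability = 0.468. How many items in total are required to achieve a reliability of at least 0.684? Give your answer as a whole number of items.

n = 0.684 × (1 − 0.468) / [ 0.468 × (1 − 0.684) ]
n = 0.363888 / 0.147888 ≈ 2.4606
2.4606 × 38 = 93.50 → 94 items

94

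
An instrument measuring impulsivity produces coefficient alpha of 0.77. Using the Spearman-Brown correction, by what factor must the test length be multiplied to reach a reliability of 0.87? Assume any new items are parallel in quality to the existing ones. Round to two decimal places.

Spearman-Brown solved for the length factor n:
n = r_target (1 − r_old) / [ r_old (1 − r_target) ]
n = [0.87 × 0.23] / [0.77 × 0.13]
n = 0.2001 / 0.1001 ≈ 1.9990

2.00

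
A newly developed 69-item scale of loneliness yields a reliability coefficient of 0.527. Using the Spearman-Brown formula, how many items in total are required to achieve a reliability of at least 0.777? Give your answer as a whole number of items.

216

Spearman-Brown solved for the length factor n:
n = r_target (1 − r_old) / [ r_old (1 − r_target) ]
n = 0.777 × (1 − 0.527) / [ 0.527 × (1 − 0.777) ]
n = 0.367521 / 0.117521 ≈ 3.1273
So the test needs 3.1273 × 69 ≈ 215.78 items; rounding up, 216.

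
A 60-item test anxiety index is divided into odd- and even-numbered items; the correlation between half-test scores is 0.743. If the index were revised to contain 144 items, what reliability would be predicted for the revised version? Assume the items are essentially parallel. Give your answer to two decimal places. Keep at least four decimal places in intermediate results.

First correct the split-half correlation to full-test reliability: r_full = 2 × 0.743 / (1 + 0.743) ≈ 0.8526
Then adjust to 144 items: n = 144/60 = 2.4000
r_new = n·r_full / (1 + (n − 1)·r_full) = 2.0462 / 2.1936 ≈ 0.9328

0.93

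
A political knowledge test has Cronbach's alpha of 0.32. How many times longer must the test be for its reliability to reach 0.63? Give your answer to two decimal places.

Spearman-Brown solved for the length factor n:
n = r*(1 − r) / [ r (1 − r*) ]
n = [0.63 × 0.68] / [0.32 × 0.37]
  = 0.4284 / 0.1184 = 3.6182

3.62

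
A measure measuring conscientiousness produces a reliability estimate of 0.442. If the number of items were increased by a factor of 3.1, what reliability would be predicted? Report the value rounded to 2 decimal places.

0.71

Spearman-Brown: r_new = n·r / (1 + (n − 1)·r)
r_new = 3.1·0.442 / [1 + (3.1 − 1)·0.442]
     = 1.3702 / 1.9282 = 0.7106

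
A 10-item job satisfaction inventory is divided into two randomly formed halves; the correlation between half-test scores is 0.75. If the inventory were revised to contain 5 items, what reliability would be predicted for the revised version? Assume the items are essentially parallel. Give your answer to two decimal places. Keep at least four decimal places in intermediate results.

0.75

First correct the split-half correlation to full-test reliability: r_full = 2 × 0.75 / (1 + 0.75) ≈ 0.8571
Length factor from 10 to 5 items: n = 5/10 = 0.5000
r_new = n·r_full / (1 + (n − 1)·r_full) = 0.4285 / 0.5715 ≈ 0.7498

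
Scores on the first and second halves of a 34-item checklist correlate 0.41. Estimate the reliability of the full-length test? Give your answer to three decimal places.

r_full = 2(0.41) / (1 + 0.41)
r_full = 0.8200 / 1.4100 ≈ 0.5816

0.582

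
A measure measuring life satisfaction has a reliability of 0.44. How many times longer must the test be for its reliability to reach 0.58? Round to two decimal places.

1.76

Spearman-Brown solved for the length factor n:
n = r*(1 − r) / [ r (1 − r*) ]
n = 0.58 × (1 − 0.44) / [ 0.44 × (1 − 0.58) ]
n = 0.3248 / 0.1848 ≈ 1.7576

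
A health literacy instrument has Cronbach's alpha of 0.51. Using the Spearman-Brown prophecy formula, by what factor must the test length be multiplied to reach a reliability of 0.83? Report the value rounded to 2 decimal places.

Rearranging the Spearman-Brown formula for n,
n = r_target (1 − r_old) / [ r_old (1 − r_target) ]
n = [0.83 × 0.49] / [0.51 × 0.17]
n = 0.4067 / 0.0867 ≈ 4.6909

4.69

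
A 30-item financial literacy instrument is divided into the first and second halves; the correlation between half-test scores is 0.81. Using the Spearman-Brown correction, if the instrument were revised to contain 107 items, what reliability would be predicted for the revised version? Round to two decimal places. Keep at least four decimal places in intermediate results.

Full-test reliability from the split-half r: r_full = 2(0.81)/(1 + 0.81) = 0.8950
Then adjust to 107 items: n = 107/30 = 3.5667
r_new = n·r_full / (1 + (n − 1)·r_full) = 3.1922 / 3.2972 ≈ 0.9682

0.97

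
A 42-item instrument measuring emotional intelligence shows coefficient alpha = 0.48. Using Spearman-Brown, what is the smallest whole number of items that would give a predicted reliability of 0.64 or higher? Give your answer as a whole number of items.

Rearranging the Spearman-Brown formula for n,
n = r_target (1 − r_old) / [ r_old (1 − r_target) ]
n = [0.64 × 0.52] / [0.48 × 0.36]
n = 0.3328 / 0.1728 ≈ 1.9259
1.9259 × 42 = 80.89 → 81 items

81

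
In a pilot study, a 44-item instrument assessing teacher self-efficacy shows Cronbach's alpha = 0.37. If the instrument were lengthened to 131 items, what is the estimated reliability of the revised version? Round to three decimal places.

0.636

The new length is 131/44 = 2.9773 times the old.
By Spearman-Brown, r_new = n r / (1 + (n − 1) r).
r_new = 2.9773·0.37 / [1 + (2.9773 − 1)·0.37]
     = 1.1016 / 1.7316 = 0.6362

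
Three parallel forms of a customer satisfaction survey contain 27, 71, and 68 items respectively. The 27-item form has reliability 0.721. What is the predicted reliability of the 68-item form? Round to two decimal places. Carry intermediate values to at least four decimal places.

Only the ratio of lengths matters: n = 68/27 = 2.5185
r_{68} = n·r / (1 + (n − 1)·r) = 1.8158 / 2.0948 ≈ 0.8668

0.87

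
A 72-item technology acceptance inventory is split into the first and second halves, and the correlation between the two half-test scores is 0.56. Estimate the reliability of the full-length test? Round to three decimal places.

Apply the Spearman-Brown correction with n = 2:
r_full = 2(0.56) / (1 + 0.56)
r_full = 1.1200 / 1.5600 ≈ 0.7179

0.718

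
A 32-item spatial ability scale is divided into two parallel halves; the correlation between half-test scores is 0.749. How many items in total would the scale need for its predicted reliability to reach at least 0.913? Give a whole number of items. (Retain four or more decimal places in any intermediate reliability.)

Corrected full-test reliability: r_full = 2 × 0.749 / (1 + 0.749) ≈ 0.8565
n = r_tgt(1 − r_full) / [r_full(1 − r_tgt)] = 0.913 × 0.1435 / (0.8565 × 0.087) ≈ 1.7582
Required items = 1.7582 × 32 = 56.26, so 57 items.

57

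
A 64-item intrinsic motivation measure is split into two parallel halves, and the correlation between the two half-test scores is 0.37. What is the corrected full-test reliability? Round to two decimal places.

0.54

Each half is half the length of the full test, so the full test is n = 2 times a half.
r_full = 2r_hh / (1 + r_hh) = 2 × 0.37 / (1 + 0.37)
       = 0.7400 / 1.3700 = 0.5401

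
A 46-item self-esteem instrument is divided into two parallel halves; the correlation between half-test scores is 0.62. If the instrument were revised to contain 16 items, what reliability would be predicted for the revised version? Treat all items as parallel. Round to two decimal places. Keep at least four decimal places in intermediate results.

Full-test reliability from the split-half r: r_full = 2(0.62)/(1 + 0.62) = 0.7654
Length factor from 46 to 16 items: n = 16/46 = 0.3478
r_new = n·r_full / (1 + (n − 1)·r_full) = 0.2662 / 0.5008 ≈ 0.5315

0.53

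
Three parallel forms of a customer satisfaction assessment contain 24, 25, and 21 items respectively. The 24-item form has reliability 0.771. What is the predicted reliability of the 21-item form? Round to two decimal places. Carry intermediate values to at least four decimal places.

Only the ratio of lengths matters: n = 21/24 = 0.8750
r_{21} = n·r / (1 + (n − 1)·r) = 0.6746 / 0.9036 ≈ 0.7466

0.75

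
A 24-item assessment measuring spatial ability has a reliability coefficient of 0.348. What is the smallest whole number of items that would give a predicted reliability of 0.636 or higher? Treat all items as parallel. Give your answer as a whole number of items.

79

Rearranging the Spearman-Brown formula for n,
n = r*(1 − r) / [ r (1 − r*) ]
n = [0.636 × 0.652] / [0.348 × 0.364]
  = 0.414672 / 0.126672 = 3.2736
3.2736 × 24 = 78.57 → 79 items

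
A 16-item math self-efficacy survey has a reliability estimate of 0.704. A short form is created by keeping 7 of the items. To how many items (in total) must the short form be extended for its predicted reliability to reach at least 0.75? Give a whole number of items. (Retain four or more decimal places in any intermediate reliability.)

21

First, r for the 7-item form: n = 7/16 = 0.4375, so r_7 = 0.4375·0.704/(1 + (0.4375 − 1)·0.704) = 0.5099
Then solve for n' with r_old = 0.5099, r_target = 0.75: n' = 0.75(1 − 0.5099)/[0.5099(1 − 0.75)] = 2.8835
Items = 2.8835 × 7 ≈ 20.18 → 21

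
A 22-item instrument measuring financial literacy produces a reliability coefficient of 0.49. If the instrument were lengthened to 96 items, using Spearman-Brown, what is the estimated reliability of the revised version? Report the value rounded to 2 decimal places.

0.81

Length ratio n = 96/22 = 4.3636
By Spearman-Brown, r_new = n r / (1 + (n − 1) r).
r_new = (4.3636 × 0.49) / (1 + (4.3636 − 1) × 0.49)
     = 2.1382 / 2.6482 = 0.8074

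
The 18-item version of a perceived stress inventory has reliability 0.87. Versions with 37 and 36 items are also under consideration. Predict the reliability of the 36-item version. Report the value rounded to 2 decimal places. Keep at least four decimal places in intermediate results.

0.93

Only the ratio of lengths matters: n = 36/18 = 2.0000
r_{36} = n·r / (1 + (n − 1)·r) = 1.7400 / 1.8700 ≈ 0.9305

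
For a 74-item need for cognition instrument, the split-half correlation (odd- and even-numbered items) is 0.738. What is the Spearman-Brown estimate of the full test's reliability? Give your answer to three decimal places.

0.849

Apply the Spearman-Brown correction with n = 2:
r_full = 2r_hh / (1 + r_hh) = 2 × 0.738 / (1 + 0.738)
r_full = 1.4760 / 1.7380 ≈ 0.8493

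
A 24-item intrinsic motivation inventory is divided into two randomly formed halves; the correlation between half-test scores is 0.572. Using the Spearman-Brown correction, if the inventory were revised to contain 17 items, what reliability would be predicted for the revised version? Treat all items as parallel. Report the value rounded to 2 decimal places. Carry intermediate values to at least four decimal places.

First correct the split-half correlation to full-test reliability: r_full = 2 × 0.572 / (1 + 0.572) ≈ 0.7277
Then adjust to 17 items: n = 17/24 = 0.7083
r_new = n·r_full / (1 + (n − 1)·r_full) = 0.5154 / 0.7877 ≈ 0.6543

0.65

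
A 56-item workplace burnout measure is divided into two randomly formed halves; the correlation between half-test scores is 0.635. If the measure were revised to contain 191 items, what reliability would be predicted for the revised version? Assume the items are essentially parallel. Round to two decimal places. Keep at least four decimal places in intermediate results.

0.92

Full-test reliability from the split-half r: r_full = 2(0.635)/(1 + 0.635) = 0.7768
Then adjust to 191 items: n = 191/56 = 3.4107
r_new = n·r_full / (1 + (n − 1)·r_full) = 2.6494 / 2.8726 ≈ 0.9223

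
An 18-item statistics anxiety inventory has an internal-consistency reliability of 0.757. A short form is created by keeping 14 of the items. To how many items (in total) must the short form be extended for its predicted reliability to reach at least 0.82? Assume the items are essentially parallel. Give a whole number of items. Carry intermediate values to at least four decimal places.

27

First, r for the 14-item form: n = 14/18 = 0.7778, so r_14 = 0.7778·0.757/(1 + (0.7778 − 1)·0.757) = 0.7079
Then solve for n' with r_old = 0.7079, r_target = 0.82: n' = 0.82(1 − 0.7079)/[0.7079(1 − 0.82)] = 1.8798
Total items = 1.8798 × 14 = 26.32, rounded up to 27.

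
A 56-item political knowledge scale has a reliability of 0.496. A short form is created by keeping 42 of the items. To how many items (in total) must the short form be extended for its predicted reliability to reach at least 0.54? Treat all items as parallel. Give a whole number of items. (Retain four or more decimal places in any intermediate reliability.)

67

Short-form reliability: n = 42/56 = 0.7500; r_42 = n·r/(1+(n−1)r) ≈ 0.4247
Then solve for n' with r_old = 0.4247, r_target = 0.54: n' = 0.54(1 − 0.4247)/[0.4247(1 − 0.54)] = 1.5902
Total items = 1.5902 × 42 = 66.79, rounded up to 67.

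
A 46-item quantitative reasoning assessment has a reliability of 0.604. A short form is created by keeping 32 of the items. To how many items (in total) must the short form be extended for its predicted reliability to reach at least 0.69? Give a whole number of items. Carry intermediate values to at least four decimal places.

68

First, r for the 32-item form: n = 32/46 = 0.6957, so r_32 = 0.6957·0.604/(1 + (0.6957 − 1)·0.604) = 0.5148
Length factor from the short form to reach 0.69: n' = 0.69(1 − 0.5148) / [0.5148(1 − 0.69)] ≈ 2.0978
Total items = 2.0978 × 32 = 67.13, rounded up to 68.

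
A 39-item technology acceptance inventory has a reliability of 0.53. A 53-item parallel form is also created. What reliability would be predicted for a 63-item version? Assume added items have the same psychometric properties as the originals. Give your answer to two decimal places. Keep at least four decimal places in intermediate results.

0.65

The 53-item form is not needed; work directly from the 39-item form with n = 63/39 = 1.6154.
r_{63} = n·r / (1 + (n − 1)·r) = 0.8562 / 1.3262 ≈ 0.6456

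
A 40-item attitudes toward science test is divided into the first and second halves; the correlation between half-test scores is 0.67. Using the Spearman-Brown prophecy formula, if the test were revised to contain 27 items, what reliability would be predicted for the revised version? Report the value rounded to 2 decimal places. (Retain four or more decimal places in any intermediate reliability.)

Spearman-Brown correction (n = 2): r_full = 2·0.67/(1 + 0.67) = 0.8024
Length factor from 40 to 27 items: n = 27/40 = 0.6750
r_new = n·r_full / (1 + (n − 1)·r_full) = 0.5416 / 0.7392 ≈ 0.7327

0.73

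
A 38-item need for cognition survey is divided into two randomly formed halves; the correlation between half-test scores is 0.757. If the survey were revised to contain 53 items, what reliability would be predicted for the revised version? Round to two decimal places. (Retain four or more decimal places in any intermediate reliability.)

Full-test reliability from the split-half r: r_full = 2(0.757)/(1 + 0.757) = 0.8617
Then adjust to 53 items: n = 53/38 = 1.3947
r_new = n·r_full / (1 + (n − 1)·r_full) = 1.2018 / 1.3401 ≈ 0.8968

0.90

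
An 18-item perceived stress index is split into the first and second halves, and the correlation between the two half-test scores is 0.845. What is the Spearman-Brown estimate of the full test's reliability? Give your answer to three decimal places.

0.916

r_full = 2r_hh / (1 + r_hh) = 2 × 0.845 / (1 + 0.845)
       = 1.6900 / 1.8450 = 0.9160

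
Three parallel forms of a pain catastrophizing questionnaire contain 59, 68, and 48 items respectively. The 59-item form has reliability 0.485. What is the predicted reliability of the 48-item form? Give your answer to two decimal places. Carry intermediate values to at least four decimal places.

0.43

The 68-item form is not needed; work directly from the 59-item form with n = 48/59 = 0.8136.
r_{48} = n·r / (1 + (n − 1)·r) = 0.3946 / 0.9096 ≈ 0.4338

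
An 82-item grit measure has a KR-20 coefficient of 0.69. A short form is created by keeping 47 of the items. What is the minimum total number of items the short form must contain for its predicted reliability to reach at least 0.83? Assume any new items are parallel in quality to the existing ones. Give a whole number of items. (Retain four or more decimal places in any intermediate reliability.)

180

First, r for the 47-item form: n = 47/82 = 0.5732, so r_47 = 0.5732·0.69/(1 + (0.5732 − 1)·0.69) = 0.5606
Then solve for n' with r_old = 0.5606, r_target = 0.83: n' = 0.83(1 − 0.5606)/[0.5606(1 − 0.83)] = 3.8268
Items = 3.8268 × 47 ≈ 179.86 → 180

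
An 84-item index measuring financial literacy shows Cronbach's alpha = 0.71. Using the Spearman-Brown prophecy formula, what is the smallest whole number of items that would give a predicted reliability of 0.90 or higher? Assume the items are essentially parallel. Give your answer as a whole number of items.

309

n = 0.90(1 − 0.71) / [0.71(1 − 0.90)]
n = 0.2610 / 0.0710 ≈ 3.6761
Items needed = n × 84 = 3.6761 × 84 ≈ 308.79 → round up to 309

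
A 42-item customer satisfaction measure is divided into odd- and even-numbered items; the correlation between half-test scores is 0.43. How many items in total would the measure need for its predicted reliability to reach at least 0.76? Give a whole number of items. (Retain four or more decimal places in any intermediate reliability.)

89

r_full = 2(0.43)/(1 + 0.43) = 0.6014
Solve Spearman-Brown for n: n = 0.76(1 − 0.6014) / [0.6014(1 − 0.76)] = 2.0988
Items = 2.0988 × 42 ≈ 88.15 → 89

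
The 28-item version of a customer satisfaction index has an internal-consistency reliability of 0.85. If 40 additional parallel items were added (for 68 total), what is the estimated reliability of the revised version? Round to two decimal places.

0.93

n = 68/28 = 2.4286
Apply the Spearman-Brown prophecy formula, r' = nr / [1 + (n − 1)r]:
r_new = 2.4286·0.85 / [1 + (2.4286 − 1)·0.85]
r_new = 2.0643 / 2.2143 ≈ 0.9323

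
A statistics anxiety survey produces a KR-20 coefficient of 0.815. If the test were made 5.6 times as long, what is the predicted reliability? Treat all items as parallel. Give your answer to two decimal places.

0.96

Apply the Spearman-Brown prophecy formula, r' = nr / [1 + (n − 1)r]:
r_new = 5.6·0.815 / [1 + (5.6 − 1)·0.815]
     = 4.5640 / 4.7490 = 0.9610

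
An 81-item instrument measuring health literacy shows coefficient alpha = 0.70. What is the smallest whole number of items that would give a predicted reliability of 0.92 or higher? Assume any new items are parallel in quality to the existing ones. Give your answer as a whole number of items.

400

n = [0.92 × 0.30] / [0.70 × 0.08]
  = 0.2760 / 0.0560 = 4.9286
4.9286 × 81 = 399.22 → 400 items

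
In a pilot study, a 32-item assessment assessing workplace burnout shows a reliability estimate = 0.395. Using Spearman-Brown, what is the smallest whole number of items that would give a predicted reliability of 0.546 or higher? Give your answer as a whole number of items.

Rearranging the Spearman-Brown formula for n,
n = r_target (1 − r_old) / [ r_old (1 − r_target) ]
n = 0.546(1 − 0.395) / [0.395(1 − 0.546)]
n = 0.330330 / 0.179330 ≈ 1.8420
So the test needs 1.8420 × 32 ≈ 58.94 items; rounding up, 59.

59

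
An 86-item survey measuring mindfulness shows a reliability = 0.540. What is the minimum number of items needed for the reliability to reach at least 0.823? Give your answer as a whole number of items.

341

Rearranging the Spearman-Brown formula for n,
n = r*(1 − r) / [ r (1 − r*) ]
n = 0.823(1 − 0.540) / [0.540(1 − 0.823)]
  = 0.378580 / 0.095580 = 3.9609
3.9609 × 86 = 340.64 → 341 items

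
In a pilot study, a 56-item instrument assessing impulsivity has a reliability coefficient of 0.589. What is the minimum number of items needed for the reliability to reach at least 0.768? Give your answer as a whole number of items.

130

n = 0.768(1 − 0.589) / [0.589(1 − 0.768)]
  = 0.315648 / 0.136648 = 2.3099
2.3099 × 56 = 129.35 → 130 items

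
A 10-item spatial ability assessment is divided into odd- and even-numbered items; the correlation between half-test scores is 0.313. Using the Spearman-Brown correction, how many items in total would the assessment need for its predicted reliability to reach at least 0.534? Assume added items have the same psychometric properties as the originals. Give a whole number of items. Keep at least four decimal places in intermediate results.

Corrected full-test reliability: r_full = 2 × 0.313 / (1 + 0.313) ≈ 0.4768
n = r_tgt(1 − r_full) / [r_full(1 − r_tgt)] = 0.534 × 0.5232 / (0.4768 × 0.466) ≈ 1.2574
Required items = 1.2574 × 10 = 12.57, so 13 items.

13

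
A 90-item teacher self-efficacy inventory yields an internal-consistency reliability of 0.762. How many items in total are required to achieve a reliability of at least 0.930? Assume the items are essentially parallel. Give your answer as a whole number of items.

374

Spearman-Brown solved for the length factor n:
n = r_target (1 − r_old) / [ r_old (1 − r_target) ]
n = [0.930 × 0.238] / [0.762 × 0.070]
  = 0.221340 / 0.053340 = 4.1496
4.1496 × 90 = 373.46 → 374 items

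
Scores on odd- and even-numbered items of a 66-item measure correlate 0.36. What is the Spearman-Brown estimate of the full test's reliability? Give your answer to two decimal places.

Each half is half the length of the full test, so the full test is n = 2 times a half.
r_full = 2r_hh / (1 + r_hh) = 2 × 0.36 / (1 + 0.36)
       = 0.7200 / 1.3600 = 0.5294

0.53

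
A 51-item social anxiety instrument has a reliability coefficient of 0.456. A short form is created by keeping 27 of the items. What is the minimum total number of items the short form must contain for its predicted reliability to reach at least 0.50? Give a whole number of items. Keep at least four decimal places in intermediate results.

61

Short-form reliability: n = 27/51 = 0.5294; r_27 = n·r/(1+(n−1)r) ≈ 0.3074
Then solve for n' with r_old = 0.3074, r_target = 0.50: n' = 0.50(1 − 0.3074)/[0.3074(1 − 0.50)] = 2.2531
Total items = 2.2531 × 27 = 60.83, rounded up to 61.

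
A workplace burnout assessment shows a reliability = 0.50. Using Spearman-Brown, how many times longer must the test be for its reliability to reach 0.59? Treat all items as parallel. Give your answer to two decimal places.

Invert Spearman-Brown to solve for n:
n = r_target (1 − r_old) / [ r_old (1 − r_target) ]
n = [0.59 × 0.50] / [0.50 × 0.41]
  = 0.2950 / 0.2050 = 1.4390

1.44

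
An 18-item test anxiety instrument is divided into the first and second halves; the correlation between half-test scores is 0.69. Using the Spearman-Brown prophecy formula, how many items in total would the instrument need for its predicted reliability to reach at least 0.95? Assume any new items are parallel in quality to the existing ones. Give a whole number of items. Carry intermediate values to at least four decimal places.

77

Corrected full-test reliability: r_full = 2 × 0.69 / (1 + 0.69) ≈ 0.8166
n = r_tgt(1 − r_full) / [r_full(1 − r_tgt)] = 0.95 × 0.1834 / (0.8166 × 0.05) ≈ 4.2672
Required items = 4.2672 × 18 = 76.81, so 77 items.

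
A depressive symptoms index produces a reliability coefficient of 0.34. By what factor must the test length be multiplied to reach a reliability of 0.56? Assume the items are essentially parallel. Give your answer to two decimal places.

Invert Spearman-Brown to solve for n:
n = r_target (1 − r_old) / [ r_old (1 − r_target) ]
n = 0.56(1 − 0.34) / [0.34(1 − 0.56)]
n = 0.3696 / 0.1496 ≈ 2.4706

2.47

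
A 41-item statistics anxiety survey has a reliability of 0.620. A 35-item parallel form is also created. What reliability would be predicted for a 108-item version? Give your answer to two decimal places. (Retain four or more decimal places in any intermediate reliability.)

0.81

Only the ratio of lengths matters: n = 108/41 = 2.6341
r_{108} = n·r / (1 + (n − 1)·r) = 1.6331 / 2.0131 ≈ 0.8112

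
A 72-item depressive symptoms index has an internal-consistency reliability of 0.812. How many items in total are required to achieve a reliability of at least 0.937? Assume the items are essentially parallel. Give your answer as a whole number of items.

Rearranging the Spearman-Brown formula for n,
n = r*(1 − r) / [ r (1 − r*) ]
n = [0.937 × 0.188] / [0.812 × 0.063]
  = 0.176156 / 0.051156 = 3.4435
So the test needs 3.4435 × 72 ≈ 247.93 items; rounding up, 248.

248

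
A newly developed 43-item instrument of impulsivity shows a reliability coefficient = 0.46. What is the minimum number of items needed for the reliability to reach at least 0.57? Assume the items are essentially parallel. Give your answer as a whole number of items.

67

Spearman-Brown solved for the length factor n:
n = r*(1 − r) / [ r (1 − r*) ]
n = 0.57(1 − 0.46) / [0.46(1 − 0.57)]
  = 0.3078 / 0.1978 = 1.5561
So the test needs 1.5561 × 43 ≈ 66.91 items; rounding up, 67.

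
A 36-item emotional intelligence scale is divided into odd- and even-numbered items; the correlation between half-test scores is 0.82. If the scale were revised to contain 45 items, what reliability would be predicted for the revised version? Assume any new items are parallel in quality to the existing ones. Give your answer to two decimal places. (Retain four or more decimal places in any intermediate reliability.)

First correct the split-half correlation to full-test reliability: r_full = 2 × 0.82 / (1 + 0.82) ≈ 0.9011
Then adjust to 45 items: n = 45/36 = 1.2500
r_new = n·r_full / (1 + (n − 1)·r_full) = 1.1264 / 1.2253 ≈ 0.9193

0.92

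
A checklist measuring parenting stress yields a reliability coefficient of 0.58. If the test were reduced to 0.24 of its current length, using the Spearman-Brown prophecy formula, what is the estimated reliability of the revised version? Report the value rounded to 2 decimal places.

0.25

r_new = 0.24·0.58 / [1 + (0.24 − 1)·0.58]
r_new = 0.1392 / 0.5592 ≈ 0.2489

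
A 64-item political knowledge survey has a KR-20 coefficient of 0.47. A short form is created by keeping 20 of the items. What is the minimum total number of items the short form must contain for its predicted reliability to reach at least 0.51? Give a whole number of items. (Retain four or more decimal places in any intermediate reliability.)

76

Short-form reliability: n = 20/64 = 0.3125; r_20 = n·r/(1+(n−1)r) ≈ 0.2170
Length factor from the short form to reach 0.51: n' = 0.51(1 − 0.2170) / [0.2170(1 − 0.51)] ≈ 3.7556
Total items = 3.7556 × 20 = 75.11, rounded up to 76.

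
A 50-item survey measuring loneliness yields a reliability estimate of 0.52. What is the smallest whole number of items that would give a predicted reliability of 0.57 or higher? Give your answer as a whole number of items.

62

Spearman-Brown solved for the length factor n:
n = r_target (1 − r_old) / [ r_old (1 − r_target) ]
n = [0.57 × 0.48] / [0.52 × 0.43]
  = 0.2736 / 0.2236 = 1.2236
So the test needs 1.2236 × 50 ≈ 61.18 items; rounding up, 62.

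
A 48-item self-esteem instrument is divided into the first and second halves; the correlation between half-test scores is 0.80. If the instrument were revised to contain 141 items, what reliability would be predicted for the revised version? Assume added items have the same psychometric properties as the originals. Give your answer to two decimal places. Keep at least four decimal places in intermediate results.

Full-test reliability from the split-half r: r_full = 2(0.80)/(1 + 0.80) = 0.8889
Length factor from 48 to 141 items: n = 141/48 = 2.9375
r_new = n·r_full / (1 + (n − 1)·r_full) = 2.6111 / 2.7222 ≈ 0.9592

0.96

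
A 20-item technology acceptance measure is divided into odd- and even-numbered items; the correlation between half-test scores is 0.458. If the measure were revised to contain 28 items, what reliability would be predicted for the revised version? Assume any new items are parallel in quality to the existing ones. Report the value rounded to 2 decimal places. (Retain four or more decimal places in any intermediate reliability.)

0.70

First correct the split-half correlation to full-test reliability: r_full = 2 × 0.458 / (1 + 0.458) ≈ 0.6283
Then adjust to 28 items: n = 28/20 = 1.4000
r_new = n·r_full / (1 + (n − 1)·r_full) = 0.8796 / 1.2513 ≈ 0.7029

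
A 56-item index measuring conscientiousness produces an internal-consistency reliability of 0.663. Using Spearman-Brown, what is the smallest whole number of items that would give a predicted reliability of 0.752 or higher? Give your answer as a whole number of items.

87

n = [0.752 × 0.337] / [0.663 × 0.248]
n = 0.253424 / 0.164424 ≈ 1.5413
1.5413 × 56 = 86.31 → 87 items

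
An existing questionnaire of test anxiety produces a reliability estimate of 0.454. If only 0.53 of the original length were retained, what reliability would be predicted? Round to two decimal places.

Spearman-Brown: r_new = n·r / (1 + (n − 1)·r)
r_new = (0.53 × 0.454) / (1 + (0.53 − 1) × 0.454)
     = 0.2406 / 0.7866 = 0.3059

0.31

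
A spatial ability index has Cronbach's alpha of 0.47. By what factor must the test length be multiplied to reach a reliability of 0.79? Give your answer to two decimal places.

Spearman-Brown solved for the length factor n:
n = r*(1 − r) / [ r (1 − r*) ]
n = 0.79 × (1 − 0.47) / [ 0.47 × (1 − 0.79) ]
n = 0.4187 / 0.0987 ≈ 4.2421

4.24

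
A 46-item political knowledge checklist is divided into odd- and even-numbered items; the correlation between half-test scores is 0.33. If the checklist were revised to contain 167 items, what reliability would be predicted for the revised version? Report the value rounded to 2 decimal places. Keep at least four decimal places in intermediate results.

Full-test reliability from the split-half r: r_full = 2(0.33)/(1 + 0.33) = 0.4962
Then adjust to 167 items: n = 167/46 = 3.6304
r_new = n·r_full / (1 + (n − 1)·r_full) = 1.8014 / 2.3052 ≈ 0.7815

0.78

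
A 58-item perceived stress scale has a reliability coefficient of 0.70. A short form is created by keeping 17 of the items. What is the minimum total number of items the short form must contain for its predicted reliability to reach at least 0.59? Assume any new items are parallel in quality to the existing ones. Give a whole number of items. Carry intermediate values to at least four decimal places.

First, r for the 17-item form: n = 17/58 = 0.2931, so r_17 = 0.2931·0.70/(1 + (0.2931 − 1)·0.70) = 0.4061
Then solve for n' with r_old = 0.4061, r_target = 0.59: n' = 0.59(1 − 0.4061)/[0.4061(1 − 0.59)] = 2.1045
Total items = 2.1045 × 17 = 35.78, rounded up to 36.

36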